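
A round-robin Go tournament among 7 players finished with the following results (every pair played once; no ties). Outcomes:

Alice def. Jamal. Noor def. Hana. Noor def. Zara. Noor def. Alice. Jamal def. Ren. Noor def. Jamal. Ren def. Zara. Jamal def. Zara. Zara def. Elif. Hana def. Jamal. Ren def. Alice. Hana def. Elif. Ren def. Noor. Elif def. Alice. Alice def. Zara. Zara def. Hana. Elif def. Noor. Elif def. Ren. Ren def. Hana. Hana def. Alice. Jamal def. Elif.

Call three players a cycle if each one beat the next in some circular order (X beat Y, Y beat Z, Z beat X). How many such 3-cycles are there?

Win totals: Jamal 3, Ren 4, Hana 3, Alice 2, Noor 4, Zara 2, Elif 3.
A player with w wins dominates both others in C(w,2) triples; summing gives 3 + 6 + 3 + 1 + 6 + 1 + 3 = 23 transitive triples.
Total triples C(7,3) = 35, so cyclic triples = 35 − 23 = 12.

12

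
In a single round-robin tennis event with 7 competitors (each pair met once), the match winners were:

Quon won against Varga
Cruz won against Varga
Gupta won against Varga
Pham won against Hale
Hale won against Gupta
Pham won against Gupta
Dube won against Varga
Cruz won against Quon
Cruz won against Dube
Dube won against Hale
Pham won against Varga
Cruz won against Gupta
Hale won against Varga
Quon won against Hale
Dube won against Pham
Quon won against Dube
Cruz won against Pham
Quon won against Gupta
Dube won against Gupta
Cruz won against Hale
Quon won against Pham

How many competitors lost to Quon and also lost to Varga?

0

Quon beat: Hale, Dube, Varga, Pham, Gupta.
Varga beat: no one.
No one was beaten by both.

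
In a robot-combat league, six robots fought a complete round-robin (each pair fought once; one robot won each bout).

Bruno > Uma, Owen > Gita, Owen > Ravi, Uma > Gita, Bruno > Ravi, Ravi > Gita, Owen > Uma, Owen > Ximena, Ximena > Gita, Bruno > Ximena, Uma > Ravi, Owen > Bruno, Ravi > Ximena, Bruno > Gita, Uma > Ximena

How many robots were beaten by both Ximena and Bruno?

Ximena beat: Gita.
Bruno beat: Gita, Ximena, Ravi, Uma.
Both beat: Gita — 1.

1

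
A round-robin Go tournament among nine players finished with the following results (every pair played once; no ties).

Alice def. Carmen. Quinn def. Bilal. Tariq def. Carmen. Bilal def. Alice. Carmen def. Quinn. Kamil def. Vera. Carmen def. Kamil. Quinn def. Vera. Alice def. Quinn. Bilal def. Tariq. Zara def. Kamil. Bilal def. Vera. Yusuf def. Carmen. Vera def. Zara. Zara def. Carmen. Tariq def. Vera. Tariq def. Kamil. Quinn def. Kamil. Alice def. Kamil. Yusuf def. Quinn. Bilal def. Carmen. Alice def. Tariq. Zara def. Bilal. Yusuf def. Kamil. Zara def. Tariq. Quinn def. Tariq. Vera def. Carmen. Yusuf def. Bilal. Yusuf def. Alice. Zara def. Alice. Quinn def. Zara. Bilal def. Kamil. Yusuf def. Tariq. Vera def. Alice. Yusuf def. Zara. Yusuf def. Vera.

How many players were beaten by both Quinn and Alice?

Quinn beat: Zara, Tariq, Bilal, Kamil, Vera.
Alice beat: Quinn, Carmen, Tariq, Kamil.
Both beat: Tariq, Kamil — 2.

2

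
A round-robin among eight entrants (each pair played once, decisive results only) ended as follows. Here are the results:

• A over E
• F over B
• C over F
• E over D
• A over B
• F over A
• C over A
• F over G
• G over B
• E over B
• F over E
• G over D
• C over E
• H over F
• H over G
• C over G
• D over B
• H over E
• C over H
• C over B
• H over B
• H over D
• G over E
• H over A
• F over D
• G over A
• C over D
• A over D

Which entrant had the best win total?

Win totals: A 3, B 0, C 7, D 1, E 2, F 5, G 4, H 6.
C leads with 7 wins (next highest: 6).

C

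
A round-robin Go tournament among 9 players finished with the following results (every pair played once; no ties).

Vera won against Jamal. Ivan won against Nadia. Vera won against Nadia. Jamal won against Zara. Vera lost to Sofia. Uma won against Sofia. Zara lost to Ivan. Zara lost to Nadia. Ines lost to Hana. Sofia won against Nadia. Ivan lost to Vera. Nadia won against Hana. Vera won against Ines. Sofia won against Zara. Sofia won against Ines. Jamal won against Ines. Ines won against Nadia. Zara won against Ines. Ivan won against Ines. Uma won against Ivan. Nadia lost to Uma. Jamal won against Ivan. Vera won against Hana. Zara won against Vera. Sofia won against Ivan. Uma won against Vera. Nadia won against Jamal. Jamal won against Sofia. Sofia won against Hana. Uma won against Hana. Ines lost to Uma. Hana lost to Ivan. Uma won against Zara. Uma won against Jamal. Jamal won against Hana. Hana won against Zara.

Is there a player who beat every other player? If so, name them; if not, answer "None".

Uma

Uma has 8 wins out of 8 opponents — a perfect record.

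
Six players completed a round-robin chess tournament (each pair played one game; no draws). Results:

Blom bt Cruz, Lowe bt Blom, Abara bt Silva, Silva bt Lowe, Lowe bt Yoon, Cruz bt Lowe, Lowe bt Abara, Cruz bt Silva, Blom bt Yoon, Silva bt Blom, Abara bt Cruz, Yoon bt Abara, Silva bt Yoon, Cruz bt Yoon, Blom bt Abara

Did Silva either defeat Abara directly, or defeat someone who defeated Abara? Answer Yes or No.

Yes

Silva did not beat Abara directly.
Silva beat Blom, Lowe, Yoon. Of those, Blom beat Abara.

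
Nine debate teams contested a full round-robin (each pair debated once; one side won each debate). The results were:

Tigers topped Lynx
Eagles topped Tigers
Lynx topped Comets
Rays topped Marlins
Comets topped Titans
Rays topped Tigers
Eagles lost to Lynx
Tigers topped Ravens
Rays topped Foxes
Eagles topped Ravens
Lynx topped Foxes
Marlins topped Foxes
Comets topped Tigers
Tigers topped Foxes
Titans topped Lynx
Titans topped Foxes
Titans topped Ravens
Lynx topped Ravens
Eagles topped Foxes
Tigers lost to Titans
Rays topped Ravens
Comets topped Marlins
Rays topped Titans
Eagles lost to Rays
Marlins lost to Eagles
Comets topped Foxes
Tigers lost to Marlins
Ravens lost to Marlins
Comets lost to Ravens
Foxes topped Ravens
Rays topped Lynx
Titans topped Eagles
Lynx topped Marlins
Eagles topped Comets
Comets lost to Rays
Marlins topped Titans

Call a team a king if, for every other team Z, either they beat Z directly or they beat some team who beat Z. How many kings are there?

1

Eagles cannot reach Rays in two steps.
Titans cannot reach Rays in two steps.
Comets cannot reach Rays in two steps.
Ravens cannot reach Eagles, Rays, Lynx in two steps.
Rays reaches everyone (king).
Foxes cannot reach Eagles, Titans, Rays, Tigers, Marlins, Lynx in two steps.
Tigers cannot reach Titans, Rays in two steps.
Marlins cannot reach Rays in two steps.
Lynx cannot reach Rays in two steps.
Kings: Rays — 1.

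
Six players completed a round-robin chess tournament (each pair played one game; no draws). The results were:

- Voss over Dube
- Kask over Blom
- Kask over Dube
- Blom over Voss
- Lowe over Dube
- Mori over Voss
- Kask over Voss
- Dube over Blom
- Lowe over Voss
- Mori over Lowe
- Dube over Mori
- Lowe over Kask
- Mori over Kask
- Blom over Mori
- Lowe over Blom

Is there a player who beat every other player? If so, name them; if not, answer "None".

None

Highest win total is Lowe with 4 (out of 5 possible).
Lowe lost to Mori, so no player went undefeated.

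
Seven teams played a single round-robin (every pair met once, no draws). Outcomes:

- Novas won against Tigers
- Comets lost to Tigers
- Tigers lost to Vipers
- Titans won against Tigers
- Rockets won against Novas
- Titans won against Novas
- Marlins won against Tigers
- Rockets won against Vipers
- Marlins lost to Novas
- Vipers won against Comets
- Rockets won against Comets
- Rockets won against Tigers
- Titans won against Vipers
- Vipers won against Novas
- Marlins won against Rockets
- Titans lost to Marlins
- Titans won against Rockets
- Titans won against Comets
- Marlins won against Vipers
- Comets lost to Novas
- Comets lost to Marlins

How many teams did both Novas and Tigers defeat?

Novas beat: Comets, Marlins, Tigers.
Tigers beat: Comets.
Both beat: Comets — 1.

1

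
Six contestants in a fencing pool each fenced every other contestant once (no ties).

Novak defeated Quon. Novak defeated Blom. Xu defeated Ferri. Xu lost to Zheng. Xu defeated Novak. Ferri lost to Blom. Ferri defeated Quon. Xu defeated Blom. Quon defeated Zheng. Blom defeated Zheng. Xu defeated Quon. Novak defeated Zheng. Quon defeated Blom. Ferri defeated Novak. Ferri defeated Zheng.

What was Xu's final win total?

Xu's results: beat Blom, Ferri, Quon, Novak; lost to Zheng.
That is 4 wins.

4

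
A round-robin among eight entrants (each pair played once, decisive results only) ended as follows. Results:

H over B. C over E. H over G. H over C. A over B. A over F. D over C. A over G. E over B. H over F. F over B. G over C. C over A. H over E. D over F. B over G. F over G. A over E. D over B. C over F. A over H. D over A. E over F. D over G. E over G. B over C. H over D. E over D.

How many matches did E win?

E's results: beat B, D, F, G; lost to A, C, H.
That is 4 wins.

4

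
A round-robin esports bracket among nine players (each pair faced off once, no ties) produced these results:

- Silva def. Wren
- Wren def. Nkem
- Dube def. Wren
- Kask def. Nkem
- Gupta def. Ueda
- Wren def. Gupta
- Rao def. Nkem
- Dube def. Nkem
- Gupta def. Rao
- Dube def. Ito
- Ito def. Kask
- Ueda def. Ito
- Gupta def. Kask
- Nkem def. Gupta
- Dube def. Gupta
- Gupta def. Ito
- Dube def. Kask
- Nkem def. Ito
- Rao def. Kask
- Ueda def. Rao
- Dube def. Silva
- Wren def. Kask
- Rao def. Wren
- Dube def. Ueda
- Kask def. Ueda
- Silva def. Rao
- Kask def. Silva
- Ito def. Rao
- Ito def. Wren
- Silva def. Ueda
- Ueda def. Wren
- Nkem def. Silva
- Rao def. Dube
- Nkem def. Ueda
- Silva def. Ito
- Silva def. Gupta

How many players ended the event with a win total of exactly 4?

Win totals: Rao 4, Wren 3, Dube 7, Gupta 4, Kask 3, Nkem 4, Silva 5, Ito 3, Ueda 3.
Exactly 4: Rao, Gupta, Nkem — 3 players.

3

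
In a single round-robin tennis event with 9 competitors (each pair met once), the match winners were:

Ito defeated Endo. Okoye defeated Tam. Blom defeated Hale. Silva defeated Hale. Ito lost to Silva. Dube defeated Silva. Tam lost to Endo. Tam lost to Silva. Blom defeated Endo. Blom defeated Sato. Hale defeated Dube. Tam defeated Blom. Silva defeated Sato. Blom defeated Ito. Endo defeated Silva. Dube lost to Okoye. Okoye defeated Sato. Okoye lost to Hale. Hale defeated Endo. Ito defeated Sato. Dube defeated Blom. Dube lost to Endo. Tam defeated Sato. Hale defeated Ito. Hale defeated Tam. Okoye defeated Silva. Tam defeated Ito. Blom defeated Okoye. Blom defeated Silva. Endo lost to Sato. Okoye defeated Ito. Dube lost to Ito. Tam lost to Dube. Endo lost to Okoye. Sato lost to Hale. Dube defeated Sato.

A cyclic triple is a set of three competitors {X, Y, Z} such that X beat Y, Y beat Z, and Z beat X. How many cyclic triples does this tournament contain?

18

Win totals: Blom 6, Hale 6, Tam 3, Okoye 6, Endo 3, Ito 3, Dube 4, Silva 4, Sato 1.
A competitor with w wins dominates both others in C(w,2) triples; summing gives 15 + 15 + 3 + 15 + 3 + 3 + 6 + 6 + 0 = 66 transitive triples.
Total triples C(9,3) = 84, so cyclic triples = 84 − 66 = 18.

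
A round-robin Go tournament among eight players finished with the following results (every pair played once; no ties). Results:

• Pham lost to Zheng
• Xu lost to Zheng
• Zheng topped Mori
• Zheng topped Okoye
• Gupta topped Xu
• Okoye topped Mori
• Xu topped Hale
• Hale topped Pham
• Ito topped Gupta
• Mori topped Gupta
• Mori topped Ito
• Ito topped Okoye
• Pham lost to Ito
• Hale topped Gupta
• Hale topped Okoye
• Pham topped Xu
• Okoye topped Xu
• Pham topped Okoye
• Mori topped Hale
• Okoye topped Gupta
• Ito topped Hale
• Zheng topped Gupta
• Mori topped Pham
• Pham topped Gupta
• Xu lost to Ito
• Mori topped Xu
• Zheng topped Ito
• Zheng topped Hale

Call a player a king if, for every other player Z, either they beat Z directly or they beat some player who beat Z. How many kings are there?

1

Gupta cannot reach Mori, Pham, Zheng, Ito, Okoye in two steps.
Mori cannot reach Zheng in two steps.
Pham cannot reach Zheng, Ito in two steps.
Zheng reaches everyone (king).
Ito cannot reach Zheng in two steps.
Xu cannot reach Mori, Zheng, Ito in two steps.
Hale cannot reach Zheng, Ito in two steps.
Okoye cannot reach Zheng in two steps.
Kings: Zheng — 1.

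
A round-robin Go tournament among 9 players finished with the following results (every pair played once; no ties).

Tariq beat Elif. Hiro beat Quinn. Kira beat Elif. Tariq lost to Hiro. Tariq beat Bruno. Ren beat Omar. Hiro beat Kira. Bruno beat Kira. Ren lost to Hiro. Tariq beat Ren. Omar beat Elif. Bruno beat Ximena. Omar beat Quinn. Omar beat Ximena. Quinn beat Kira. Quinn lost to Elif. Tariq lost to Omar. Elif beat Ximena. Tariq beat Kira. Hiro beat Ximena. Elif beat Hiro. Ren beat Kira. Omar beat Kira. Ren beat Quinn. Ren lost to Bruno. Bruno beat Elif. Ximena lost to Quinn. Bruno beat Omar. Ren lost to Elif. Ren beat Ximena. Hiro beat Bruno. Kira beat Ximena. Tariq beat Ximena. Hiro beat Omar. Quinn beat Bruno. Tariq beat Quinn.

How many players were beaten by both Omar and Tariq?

Omar beat: Kira, Elif, Ximena, Tariq, Quinn.
Tariq beat: Kira, Elif, Ximena, Quinn, Ren, Bruno.
Both beat: Kira, Elif, Ximena, Quinn — 4.

4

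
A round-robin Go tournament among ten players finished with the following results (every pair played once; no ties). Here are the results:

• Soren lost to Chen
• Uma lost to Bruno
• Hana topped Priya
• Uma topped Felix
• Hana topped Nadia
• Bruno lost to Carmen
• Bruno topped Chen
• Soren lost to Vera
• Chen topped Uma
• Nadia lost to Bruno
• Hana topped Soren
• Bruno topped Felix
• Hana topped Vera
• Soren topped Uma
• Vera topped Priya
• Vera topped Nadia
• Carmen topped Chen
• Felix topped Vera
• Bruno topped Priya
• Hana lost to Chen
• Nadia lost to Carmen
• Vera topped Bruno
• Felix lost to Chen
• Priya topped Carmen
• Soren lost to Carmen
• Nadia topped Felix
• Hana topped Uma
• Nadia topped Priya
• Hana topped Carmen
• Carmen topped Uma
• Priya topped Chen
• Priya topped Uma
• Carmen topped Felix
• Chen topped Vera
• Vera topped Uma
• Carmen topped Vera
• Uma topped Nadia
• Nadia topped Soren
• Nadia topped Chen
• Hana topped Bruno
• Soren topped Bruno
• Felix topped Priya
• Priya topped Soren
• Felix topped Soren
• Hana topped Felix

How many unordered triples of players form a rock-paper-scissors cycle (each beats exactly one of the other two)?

24

Win totals: Carmen 7, Bruno 5, Priya 4, Vera 5, Nadia 4, Hana 8, Felix 3, Uma 2, Soren 2, Chen 5.
A player with w wins dominates both others in C(w,2) triples; summing gives 21 + 10 + 6 + 10 + 6 + 28 + 3 + 1 + 1 + 10 = 96 transitive triples.
Total triples C(10,3) = 120, so cyclic triples = 120 − 96 = 24.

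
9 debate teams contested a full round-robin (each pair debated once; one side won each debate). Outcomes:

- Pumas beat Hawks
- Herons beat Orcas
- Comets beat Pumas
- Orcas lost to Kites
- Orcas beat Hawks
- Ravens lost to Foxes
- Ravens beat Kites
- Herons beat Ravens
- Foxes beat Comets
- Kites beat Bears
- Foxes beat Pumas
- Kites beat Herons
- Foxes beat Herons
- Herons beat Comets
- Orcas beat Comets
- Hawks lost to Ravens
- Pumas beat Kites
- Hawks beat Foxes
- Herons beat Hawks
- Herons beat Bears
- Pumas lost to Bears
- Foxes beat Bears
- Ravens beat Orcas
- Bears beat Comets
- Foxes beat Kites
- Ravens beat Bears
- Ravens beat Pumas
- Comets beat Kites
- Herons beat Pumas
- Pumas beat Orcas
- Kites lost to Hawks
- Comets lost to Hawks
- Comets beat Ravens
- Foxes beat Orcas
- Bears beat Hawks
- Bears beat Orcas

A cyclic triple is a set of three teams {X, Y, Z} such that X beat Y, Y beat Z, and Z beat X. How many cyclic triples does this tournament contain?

19

Win totals: Comets 3, Orcas 2, Ravens 5, Hawks 3, Bears 4, Herons 6, Kites 3, Pumas 3, Foxes 7.
A team with w wins dominates both others in C(w,2) triples; summing gives 3 + 1 + 10 + 3 + 6 + 15 + 3 + 3 + 21 = 65 transitive triples.
Total triples C(9,3) = 84, so cyclic triples = 84 − 65 = 19.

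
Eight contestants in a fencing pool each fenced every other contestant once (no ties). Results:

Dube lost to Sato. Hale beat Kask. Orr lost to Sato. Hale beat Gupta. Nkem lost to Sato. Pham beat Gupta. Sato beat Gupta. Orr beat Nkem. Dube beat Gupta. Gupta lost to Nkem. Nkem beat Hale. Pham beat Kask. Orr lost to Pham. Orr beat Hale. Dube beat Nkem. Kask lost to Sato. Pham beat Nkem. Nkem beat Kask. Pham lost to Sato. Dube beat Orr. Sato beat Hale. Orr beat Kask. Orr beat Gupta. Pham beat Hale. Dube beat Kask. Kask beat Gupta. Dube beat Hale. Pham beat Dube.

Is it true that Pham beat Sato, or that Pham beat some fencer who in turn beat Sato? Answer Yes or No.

Pham did not beat Sato directly.
Pham beat Nkem, Gupta, Kask, Orr, Dube, Hale, but each of them lost to Sato. No two-step path.

No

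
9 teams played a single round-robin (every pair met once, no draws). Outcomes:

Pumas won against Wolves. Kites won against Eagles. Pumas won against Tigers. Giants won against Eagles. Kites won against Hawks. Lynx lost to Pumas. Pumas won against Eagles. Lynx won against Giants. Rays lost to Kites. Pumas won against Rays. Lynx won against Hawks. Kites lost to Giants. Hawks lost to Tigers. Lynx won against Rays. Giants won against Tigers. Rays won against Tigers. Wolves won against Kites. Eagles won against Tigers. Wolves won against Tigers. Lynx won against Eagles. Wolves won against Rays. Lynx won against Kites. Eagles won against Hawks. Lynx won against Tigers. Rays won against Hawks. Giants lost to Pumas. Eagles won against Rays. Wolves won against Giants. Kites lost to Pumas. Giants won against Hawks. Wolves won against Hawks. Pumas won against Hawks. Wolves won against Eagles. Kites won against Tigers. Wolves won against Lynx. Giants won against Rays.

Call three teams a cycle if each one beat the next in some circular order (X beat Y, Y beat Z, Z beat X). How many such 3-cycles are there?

0

Win totals: Kites 4, Lynx 6, Tigers 1, Hawks 0, Pumas 8, Eagles 3, Wolves 7, Rays 2, Giants 5.
A team with w wins dominates both others in C(w,2) triples; summing gives 6 + 15 + 0 + 0 + 28 + 3 + 21 + 1 + 10 = 84 transitive triples.
Total triples C(9,3) = 84, so cyclic triples = 84 − 84 = 0.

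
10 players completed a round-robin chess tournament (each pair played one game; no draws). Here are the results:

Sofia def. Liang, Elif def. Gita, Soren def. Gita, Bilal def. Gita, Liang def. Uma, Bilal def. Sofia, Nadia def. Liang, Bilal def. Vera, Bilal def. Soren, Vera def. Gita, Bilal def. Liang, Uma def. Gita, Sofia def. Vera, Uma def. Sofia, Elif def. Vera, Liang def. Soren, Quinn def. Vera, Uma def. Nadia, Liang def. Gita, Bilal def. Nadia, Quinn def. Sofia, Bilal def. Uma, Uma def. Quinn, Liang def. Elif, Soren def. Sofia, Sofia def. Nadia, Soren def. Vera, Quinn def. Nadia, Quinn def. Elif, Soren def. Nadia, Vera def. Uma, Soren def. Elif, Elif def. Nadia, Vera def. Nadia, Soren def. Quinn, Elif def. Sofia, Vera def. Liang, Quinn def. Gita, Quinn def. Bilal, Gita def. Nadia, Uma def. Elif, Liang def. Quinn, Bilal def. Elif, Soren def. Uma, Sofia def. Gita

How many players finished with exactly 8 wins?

1

Win totals: Bilal 8, Quinn 6, Uma 5, Elif 4, Sofia 4, Liang 5, Soren 7, Nadia 1, Vera 4, Gita 1.
Exactly 8: Bilal — 1 player.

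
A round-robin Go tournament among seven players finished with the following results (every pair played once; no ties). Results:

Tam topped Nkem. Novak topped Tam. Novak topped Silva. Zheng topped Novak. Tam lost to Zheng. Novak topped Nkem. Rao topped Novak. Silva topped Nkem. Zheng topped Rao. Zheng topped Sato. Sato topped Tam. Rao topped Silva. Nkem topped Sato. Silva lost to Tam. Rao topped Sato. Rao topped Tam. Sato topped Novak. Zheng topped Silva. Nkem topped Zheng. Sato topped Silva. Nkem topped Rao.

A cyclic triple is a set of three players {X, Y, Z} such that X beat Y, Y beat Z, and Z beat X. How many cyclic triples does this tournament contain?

9

Win totals: Zheng 5, Tam 2, Sato 3, Silva 1, Novak 3, Nkem 3, Rao 4.
A player with w wins dominates both others in C(w,2) triples; summing gives 10 + 1 + 3 + 0 + 3 + 3 + 6 = 26 transitive triples.
Total triples C(7,3) = 35, so cyclic triples = 35 − 26 = 9.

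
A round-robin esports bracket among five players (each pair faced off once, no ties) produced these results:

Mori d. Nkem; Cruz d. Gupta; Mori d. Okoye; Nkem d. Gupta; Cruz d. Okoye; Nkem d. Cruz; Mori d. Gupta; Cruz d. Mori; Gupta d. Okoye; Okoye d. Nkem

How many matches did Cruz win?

Cruz's results: beat Mori, Okoye, Gupta; lost to Nkem.
That is 3 wins.

3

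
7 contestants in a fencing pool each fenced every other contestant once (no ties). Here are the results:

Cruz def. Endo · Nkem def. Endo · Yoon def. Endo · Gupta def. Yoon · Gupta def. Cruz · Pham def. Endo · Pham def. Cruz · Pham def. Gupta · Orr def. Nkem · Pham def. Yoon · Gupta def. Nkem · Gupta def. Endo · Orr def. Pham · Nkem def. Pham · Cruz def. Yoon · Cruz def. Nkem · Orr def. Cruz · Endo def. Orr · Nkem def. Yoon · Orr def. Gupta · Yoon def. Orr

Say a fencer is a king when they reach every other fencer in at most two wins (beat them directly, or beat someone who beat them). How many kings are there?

Endo cannot reach Yoon in two steps.
Nkem reaches everyone (king).
Cruz cannot reach Gupta in two steps.
Orr reaches everyone (king).
Yoon reaches everyone (king).
Gupta reaches everyone (king).
Pham reaches everyone (king).
Kings: Nkem, Orr, Yoon, Gupta, Pham — 5.

5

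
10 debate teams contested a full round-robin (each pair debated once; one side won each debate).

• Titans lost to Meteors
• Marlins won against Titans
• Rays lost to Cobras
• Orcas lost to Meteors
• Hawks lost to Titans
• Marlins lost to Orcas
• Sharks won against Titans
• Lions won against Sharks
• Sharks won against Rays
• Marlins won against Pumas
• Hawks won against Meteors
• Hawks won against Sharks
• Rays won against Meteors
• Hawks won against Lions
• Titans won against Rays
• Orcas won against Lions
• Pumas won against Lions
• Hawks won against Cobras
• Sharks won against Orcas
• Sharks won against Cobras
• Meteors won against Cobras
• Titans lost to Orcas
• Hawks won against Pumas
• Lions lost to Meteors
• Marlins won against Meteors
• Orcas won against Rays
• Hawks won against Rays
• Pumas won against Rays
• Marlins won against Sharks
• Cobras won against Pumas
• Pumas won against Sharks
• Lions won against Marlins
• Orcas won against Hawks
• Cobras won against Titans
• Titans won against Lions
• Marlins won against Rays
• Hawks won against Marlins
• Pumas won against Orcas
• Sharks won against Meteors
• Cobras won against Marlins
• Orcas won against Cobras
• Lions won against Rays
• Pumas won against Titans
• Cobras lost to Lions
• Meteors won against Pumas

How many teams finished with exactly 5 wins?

4

Win totals: Sharks 5, Pumas 5, Titans 3, Lions 4, Cobras 4, Orcas 6, Rays 1, Hawks 7, Meteors 5, Marlins 5.
Exactly 5: Sharks, Pumas, Meteors, Marlins — 4 teams.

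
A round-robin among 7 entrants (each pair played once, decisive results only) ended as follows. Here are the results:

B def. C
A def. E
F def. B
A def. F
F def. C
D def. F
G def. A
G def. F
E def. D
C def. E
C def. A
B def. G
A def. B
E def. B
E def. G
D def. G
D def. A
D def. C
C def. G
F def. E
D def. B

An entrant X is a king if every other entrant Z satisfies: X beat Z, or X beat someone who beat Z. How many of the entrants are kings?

A reaches everyone (king).
B cannot reach D in two steps.
C reaches everyone (king).
D reaches everyone (king).
E reaches everyone (king).
F reaches everyone (king).
G cannot reach D in two steps.
Kings: A, C, D, E, F — 5.

5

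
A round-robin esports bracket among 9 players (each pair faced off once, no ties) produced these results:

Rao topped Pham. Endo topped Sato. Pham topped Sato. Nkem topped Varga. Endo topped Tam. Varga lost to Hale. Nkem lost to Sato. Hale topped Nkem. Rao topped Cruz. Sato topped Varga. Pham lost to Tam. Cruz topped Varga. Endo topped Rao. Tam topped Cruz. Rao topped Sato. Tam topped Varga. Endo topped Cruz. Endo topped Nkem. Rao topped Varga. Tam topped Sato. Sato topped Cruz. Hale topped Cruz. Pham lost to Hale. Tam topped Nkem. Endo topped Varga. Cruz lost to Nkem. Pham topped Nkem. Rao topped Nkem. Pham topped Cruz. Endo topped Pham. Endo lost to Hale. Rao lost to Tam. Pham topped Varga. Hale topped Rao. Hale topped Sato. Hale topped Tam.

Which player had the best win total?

Win totals: Rao 5, Hale 8, Tam 6, Sato 3, Varga 0, Pham 4, Nkem 2, Endo 7, Cruz 1.
Hale leads with 8 wins (next highest: 7).

Hale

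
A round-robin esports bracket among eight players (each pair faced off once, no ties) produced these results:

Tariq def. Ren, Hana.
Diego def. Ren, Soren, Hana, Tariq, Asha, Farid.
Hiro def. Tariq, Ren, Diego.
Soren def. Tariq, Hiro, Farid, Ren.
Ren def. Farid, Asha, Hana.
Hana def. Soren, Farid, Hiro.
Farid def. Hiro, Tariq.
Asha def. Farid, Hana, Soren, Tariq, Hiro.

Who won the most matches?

Diego

Win totals: Farid 2, Asha 5, Tariq 2, Hiro 3, Ren 3, Hana 3, Soren 4, Diego 6.
Diego leads with 6 wins (next highest: 5).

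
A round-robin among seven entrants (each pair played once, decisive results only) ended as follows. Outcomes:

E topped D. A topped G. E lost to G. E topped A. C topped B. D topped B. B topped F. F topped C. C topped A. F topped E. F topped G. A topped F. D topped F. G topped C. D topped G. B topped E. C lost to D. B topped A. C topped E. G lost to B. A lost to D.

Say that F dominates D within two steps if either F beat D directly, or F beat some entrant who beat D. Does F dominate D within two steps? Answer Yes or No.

F did not beat D directly.
F beat C, E, G. Of those, E beat D.

Yes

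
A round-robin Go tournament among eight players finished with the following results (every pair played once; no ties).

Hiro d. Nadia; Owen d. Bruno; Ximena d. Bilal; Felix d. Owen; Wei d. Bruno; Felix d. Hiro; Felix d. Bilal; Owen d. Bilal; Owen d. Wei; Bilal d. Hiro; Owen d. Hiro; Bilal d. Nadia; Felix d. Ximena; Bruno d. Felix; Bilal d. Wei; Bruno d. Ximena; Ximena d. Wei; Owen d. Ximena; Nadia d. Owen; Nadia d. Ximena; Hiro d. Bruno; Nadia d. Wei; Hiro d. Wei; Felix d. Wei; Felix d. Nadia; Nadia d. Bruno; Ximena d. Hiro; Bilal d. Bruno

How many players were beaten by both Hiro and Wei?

Hiro beat: Wei, Nadia, Bruno.
Wei beat: Bruno.
Both beat: Bruno — 1.

1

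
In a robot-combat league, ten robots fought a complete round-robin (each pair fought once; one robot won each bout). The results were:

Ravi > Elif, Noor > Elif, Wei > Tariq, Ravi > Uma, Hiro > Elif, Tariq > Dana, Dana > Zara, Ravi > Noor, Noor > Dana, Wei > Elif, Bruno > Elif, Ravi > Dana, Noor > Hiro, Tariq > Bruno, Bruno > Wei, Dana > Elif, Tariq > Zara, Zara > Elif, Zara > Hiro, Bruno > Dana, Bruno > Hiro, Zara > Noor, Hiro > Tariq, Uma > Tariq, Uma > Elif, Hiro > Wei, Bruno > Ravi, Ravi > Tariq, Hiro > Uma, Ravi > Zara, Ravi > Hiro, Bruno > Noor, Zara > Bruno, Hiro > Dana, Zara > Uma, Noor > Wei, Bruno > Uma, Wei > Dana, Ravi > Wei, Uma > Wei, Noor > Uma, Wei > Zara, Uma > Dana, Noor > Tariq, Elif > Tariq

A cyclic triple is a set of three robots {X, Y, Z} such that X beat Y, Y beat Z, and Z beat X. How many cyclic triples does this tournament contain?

20

Win totals: Noor 6, Elif 1, Ravi 8, Uma 4, Hiro 5, Tariq 3, Bruno 7, Zara 5, Dana 2, Wei 4.
A robot with w wins dominates both others in C(w,2) triples; summing gives 15 + 0 + 28 + 6 + 10 + 3 + 21 + 10 + 1 + 6 = 100 transitive triples.
Total triples C(10,3) = 120, so cyclic triples = 120 − 100 = 20.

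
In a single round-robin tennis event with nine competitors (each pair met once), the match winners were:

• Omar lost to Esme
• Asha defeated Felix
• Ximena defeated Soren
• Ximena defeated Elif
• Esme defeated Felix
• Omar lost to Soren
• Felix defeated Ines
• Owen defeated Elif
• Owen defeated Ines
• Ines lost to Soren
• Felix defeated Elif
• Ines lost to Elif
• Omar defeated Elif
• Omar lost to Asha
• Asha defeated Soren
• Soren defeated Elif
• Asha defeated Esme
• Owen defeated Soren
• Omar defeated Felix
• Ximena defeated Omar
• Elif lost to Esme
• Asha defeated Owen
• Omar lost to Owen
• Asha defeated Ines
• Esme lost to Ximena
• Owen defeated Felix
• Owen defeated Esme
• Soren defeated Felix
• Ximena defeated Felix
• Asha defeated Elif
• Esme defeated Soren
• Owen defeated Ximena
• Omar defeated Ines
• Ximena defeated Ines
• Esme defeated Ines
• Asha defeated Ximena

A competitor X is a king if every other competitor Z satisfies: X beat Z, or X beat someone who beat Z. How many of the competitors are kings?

Ines cannot reach Ximena, Esme, Elif, Felix, Asha, Omar, Soren, Owen in two steps.
Ximena cannot reach Asha, Owen in two steps.
Esme cannot reach Ximena, Asha, Owen in two steps.
Elif cannot reach Ximena, Esme, Felix, Asha, Omar, Soren, Owen in two steps.
Felix cannot reach Ximena, Esme, Asha, Omar, Soren, Owen in two steps.
Asha reaches everyone (king).
Omar cannot reach Ximena, Esme, Asha, Soren, Owen in two steps.
Soren cannot reach Ximena, Esme, Asha, Owen in two steps.
Owen cannot reach Asha in two steps.
Kings: Asha — 1.

1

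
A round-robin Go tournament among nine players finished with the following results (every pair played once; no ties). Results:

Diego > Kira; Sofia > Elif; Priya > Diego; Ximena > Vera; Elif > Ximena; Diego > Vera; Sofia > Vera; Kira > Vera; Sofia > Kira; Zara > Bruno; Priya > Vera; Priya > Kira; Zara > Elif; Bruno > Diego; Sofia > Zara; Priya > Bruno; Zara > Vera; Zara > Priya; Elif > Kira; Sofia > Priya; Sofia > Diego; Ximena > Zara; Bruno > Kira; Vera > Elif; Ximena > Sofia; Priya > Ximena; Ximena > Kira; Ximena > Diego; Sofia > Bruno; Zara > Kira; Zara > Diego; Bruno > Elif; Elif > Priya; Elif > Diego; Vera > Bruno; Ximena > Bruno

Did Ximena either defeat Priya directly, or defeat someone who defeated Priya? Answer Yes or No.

Ximena did not beat Priya directly.
Ximena beat Diego, Bruno, Zara, Sofia, Vera, Kira. Of those, Zara beat Priya.

Yes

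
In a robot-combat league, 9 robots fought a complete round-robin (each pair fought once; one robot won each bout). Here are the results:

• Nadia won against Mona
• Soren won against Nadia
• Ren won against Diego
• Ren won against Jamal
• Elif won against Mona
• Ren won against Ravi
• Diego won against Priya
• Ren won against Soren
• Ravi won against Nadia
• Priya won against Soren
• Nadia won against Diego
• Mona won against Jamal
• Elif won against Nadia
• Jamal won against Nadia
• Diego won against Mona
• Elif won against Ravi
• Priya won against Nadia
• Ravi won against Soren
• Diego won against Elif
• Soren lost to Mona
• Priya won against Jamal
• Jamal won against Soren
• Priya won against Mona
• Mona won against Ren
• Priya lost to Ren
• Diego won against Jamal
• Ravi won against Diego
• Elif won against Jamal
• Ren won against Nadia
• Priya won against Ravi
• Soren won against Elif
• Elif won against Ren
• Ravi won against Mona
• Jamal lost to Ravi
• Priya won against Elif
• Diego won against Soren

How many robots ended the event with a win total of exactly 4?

0

Win totals: Mona 3, Soren 2, Jamal 2, Elif 5, Ravi 5, Priya 6, Diego 5, Ren 6, Nadia 2.
No robot has exactly 4 wins.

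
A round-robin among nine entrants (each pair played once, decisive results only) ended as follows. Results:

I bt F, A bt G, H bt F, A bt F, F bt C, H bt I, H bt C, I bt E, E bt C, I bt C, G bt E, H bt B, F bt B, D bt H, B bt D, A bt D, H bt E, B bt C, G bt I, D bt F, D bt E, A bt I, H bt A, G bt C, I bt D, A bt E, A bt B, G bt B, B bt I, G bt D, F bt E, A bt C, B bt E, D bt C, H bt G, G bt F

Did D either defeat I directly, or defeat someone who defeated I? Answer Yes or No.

Yes

D did not beat I directly.
D beat C, E, F, H. Of those, H beat I.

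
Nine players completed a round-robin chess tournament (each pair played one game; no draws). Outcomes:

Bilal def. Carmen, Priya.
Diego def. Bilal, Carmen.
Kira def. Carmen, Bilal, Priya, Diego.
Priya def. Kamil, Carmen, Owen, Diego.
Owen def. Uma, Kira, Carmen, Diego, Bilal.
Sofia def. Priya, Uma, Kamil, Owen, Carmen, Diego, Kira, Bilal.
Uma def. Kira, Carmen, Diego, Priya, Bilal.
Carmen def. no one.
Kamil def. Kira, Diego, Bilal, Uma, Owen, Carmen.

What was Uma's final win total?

Uma's results: beat Bilal, Diego, Kira, Carmen, Priya; lost to Kamil, Sofia, Owen.
That is 5 wins.

5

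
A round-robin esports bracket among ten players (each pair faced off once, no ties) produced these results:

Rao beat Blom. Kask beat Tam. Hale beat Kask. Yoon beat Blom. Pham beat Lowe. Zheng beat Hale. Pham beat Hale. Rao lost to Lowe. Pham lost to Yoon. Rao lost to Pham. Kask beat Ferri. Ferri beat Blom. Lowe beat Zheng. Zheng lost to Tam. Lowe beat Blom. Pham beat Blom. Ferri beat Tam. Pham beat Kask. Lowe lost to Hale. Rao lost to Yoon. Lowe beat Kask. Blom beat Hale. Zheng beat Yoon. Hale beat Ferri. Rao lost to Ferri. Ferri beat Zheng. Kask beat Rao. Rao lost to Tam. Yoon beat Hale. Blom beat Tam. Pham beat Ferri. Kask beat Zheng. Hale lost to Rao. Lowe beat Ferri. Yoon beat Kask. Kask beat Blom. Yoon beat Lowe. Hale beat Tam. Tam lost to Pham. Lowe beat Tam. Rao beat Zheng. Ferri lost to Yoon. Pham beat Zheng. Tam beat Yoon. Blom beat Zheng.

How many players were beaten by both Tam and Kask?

Tam beat: Zheng, Yoon, Rao.
Kask beat: Zheng, Ferri, Tam, Rao, Blom.
Both beat: Zheng, Rao — 2.

2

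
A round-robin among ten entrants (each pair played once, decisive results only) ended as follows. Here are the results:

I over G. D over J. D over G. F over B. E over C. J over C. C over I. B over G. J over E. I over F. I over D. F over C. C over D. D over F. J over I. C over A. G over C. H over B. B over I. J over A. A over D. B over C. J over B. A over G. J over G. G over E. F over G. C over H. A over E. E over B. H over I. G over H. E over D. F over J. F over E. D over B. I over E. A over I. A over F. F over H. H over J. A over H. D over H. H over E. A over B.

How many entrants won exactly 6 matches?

Win totals: A 7, B 3, C 4, D 5, E 3, F 6, G 3, H 4, I 4, J 6.
Exactly 6: F, J — 2 entrants.

2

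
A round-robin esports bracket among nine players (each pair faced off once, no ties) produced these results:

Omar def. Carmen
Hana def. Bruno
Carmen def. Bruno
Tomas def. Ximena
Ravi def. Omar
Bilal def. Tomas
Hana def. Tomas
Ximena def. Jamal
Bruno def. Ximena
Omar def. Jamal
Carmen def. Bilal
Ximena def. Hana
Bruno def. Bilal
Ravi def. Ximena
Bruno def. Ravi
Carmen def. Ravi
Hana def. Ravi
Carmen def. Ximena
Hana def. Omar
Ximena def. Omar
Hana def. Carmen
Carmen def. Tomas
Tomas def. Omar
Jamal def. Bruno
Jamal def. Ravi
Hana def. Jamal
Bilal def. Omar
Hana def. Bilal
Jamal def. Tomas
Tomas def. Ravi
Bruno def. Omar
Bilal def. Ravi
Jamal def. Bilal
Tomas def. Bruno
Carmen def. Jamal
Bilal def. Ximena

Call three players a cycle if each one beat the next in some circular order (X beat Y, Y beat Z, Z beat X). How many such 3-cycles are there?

19

Win totals: Ravi 2, Jamal 4, Carmen 6, Omar 2, Ximena 3, Tomas 4, Bilal 4, Bruno 4, Hana 7.
A player with w wins dominates both others in C(w,2) triples; summing gives 1 + 6 + 15 + 1 + 3 + 6 + 6 + 6 + 21 = 65 transitive triples.
Total triples C(9,3) = 84, so cyclic triples = 84 − 65 = 19.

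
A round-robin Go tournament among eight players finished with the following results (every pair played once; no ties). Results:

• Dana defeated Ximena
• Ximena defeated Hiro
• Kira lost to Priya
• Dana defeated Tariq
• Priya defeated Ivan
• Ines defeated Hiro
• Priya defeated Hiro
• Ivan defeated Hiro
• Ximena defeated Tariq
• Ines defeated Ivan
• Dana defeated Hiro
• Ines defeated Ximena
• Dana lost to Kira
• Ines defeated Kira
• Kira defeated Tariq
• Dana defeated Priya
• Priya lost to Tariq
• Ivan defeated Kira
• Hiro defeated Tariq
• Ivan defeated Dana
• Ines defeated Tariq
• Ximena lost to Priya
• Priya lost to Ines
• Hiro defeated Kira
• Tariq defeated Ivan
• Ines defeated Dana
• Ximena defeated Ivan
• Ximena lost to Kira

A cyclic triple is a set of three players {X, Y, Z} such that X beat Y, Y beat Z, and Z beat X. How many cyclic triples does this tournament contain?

12

Win totals: Priya 4, Ximena 3, Hiro 2, Dana 4, Kira 3, Ines 7, Ivan 3, Tariq 2.
A player with w wins dominates both others in C(w,2) triples; summing gives 6 + 3 + 1 + 6 + 3 + 21 + 3 + 1 = 44 transitive triples.
Total triples C(8,3) = 56, so cyclic triples = 56 − 44 = 12.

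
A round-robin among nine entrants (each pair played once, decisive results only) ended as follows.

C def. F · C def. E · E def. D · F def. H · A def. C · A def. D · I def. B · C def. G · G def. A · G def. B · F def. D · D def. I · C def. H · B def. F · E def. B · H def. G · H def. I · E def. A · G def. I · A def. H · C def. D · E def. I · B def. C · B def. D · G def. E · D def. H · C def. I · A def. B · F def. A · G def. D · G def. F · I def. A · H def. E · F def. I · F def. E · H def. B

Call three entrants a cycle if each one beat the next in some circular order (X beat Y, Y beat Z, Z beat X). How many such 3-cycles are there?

Win totals: A 4, B 3, C 6, D 2, E 4, F 5, G 6, H 4, I 2.
An entrant with w wins dominates both others in C(w,2) triples; summing gives 6 + 3 + 15 + 1 + 6 + 10 + 15 + 6 + 1 = 63 transitive triples.
Total triples C(9,3) = 84, so cyclic triples = 84 − 63 = 21.

21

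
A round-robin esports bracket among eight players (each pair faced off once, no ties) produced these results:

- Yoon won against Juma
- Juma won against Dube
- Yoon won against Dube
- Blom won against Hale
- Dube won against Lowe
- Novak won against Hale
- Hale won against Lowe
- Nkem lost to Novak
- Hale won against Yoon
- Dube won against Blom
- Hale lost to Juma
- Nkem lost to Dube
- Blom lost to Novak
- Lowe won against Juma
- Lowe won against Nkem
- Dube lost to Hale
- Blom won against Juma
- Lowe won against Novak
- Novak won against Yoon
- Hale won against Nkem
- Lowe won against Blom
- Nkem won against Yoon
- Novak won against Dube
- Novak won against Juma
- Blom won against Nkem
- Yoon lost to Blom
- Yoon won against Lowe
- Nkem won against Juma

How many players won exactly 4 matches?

3

Win totals: Juma 2, Hale 4, Novak 6, Yoon 3, Blom 4, Nkem 2, Lowe 4, Dube 3.
Exactly 4: Hale, Blom, Lowe — 3 players.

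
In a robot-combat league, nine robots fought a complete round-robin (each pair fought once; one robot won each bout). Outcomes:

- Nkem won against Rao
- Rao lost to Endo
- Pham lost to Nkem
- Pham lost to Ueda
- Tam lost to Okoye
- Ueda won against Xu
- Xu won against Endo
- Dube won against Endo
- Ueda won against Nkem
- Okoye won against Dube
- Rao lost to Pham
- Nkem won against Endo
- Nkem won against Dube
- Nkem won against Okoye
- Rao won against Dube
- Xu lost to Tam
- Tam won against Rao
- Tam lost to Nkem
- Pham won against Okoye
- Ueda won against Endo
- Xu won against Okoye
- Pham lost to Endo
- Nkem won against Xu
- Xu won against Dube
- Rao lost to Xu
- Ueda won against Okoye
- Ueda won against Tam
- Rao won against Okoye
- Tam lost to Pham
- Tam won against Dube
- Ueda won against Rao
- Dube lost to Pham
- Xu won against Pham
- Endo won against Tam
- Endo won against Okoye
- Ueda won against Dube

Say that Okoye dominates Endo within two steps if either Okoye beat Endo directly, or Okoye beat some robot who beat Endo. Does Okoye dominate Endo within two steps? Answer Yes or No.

Yes

Okoye did not beat Endo directly.
Okoye beat Tam, Dube. Of those, Dube beat Endo.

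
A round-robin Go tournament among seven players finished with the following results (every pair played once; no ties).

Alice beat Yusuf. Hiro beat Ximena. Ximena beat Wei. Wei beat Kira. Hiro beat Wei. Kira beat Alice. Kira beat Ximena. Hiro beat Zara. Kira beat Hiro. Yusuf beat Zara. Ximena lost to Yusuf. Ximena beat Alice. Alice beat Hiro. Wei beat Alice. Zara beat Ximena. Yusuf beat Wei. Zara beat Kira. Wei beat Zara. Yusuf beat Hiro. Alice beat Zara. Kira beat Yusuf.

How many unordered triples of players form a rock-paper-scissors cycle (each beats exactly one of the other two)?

Win totals: Kira 4, Wei 3, Ximena 2, Zara 2, Yusuf 4, Alice 3, Hiro 3.
A player with w wins dominates both others in C(w,2) triples; summing gives 6 + 3 + 1 + 1 + 6 + 3 + 3 = 23 transitive triples.
Total triples C(7,3) = 35, so cyclic triples = 35 − 23 = 12.

12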